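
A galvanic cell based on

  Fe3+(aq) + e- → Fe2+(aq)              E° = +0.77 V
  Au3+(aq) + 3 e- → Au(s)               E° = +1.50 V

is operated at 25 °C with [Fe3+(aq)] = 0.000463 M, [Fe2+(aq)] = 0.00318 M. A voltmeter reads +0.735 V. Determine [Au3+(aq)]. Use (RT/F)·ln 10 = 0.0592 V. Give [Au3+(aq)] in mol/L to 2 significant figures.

0.0055 M

With Au³⁺/Au at the cathode and Fe³⁺/Fe²⁺ at the anode, E°cell = +1.50 − (+0.77) = +0.73 V (n = 3).
Since E = E° − (0.0592/n)·log Q, log Q = n(E° − E)/0.0592 = −0.253.
For Au3+(aq) + 3 Fe2+(aq) → Au(s) + 3 Fe3+(aq), the reaction quotient is Q = [Fe3+(aq)]^3 / ([Au3+(aq)]·[Fe2+(aq)]^3).
Substituting the known concentrations and solving, log [Au3+(aq)] = −2.258 and [Au3+(aq)] = 0.0055 M.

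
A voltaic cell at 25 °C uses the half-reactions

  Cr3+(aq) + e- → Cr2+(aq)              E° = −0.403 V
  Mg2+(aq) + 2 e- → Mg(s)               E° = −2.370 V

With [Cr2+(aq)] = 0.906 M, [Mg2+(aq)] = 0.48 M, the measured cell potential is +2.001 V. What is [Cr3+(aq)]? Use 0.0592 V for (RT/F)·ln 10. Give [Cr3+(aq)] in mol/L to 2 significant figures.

2.4 M

With Cr³⁺/Cr²⁺ at the cathode and Mg²⁺/Mg at the anode, E°cell = −0.403 − (−2.370) = +1.967 V (n = 2).
Since E = E° − (0.0592/n)·log Q, log Q = n(E° − E)/0.0592 = −1.149.
For 2 Cr3+(aq) + Mg(s) → 2 Cr2+(aq) + Mg2+(aq), the reaction quotient is Q = ([Cr2+(aq)]^2·[Mg2+(aq)]) / [Cr3+(aq)]^2.
Substituting the known concentrations and solving, log [Cr3+(aq)] = 0.372 and [Cr3+(aq)] = 2.4 M.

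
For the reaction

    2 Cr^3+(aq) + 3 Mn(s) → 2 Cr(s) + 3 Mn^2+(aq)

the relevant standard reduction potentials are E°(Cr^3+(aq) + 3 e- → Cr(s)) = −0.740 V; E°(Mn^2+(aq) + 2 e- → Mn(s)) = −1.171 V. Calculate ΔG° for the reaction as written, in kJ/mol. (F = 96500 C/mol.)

In the reaction as written Cr^3+(aq) is reduced, so the Cr³⁺/Cr couple is the cathode and Mn²⁺/Mn is the anode.
E°cell = −0.740 − (−1.171) = +0.431 V; balancing electrons gives n = 6.
ΔG° = −nFE°cell = −(6)(96500)(+0.431) J/mol = −250 kJ/mol.

−250 kJ/mol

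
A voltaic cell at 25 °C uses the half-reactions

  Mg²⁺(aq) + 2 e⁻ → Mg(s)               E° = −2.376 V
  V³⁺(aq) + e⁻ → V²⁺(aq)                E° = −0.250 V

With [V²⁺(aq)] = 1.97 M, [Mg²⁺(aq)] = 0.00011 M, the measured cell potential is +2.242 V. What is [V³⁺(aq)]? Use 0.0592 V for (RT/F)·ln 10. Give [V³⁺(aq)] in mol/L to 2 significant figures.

The V³⁺/V²⁺ couple has the larger reduction potential, so it is the cathode: E°cell = −0.250 − (−2.376) = +2.126 V and n = 2.
Rearranging E = E° − (0.0592/n)·log Q gives log Q = 2(+2.126 − (+2.242))/0.0592 = −3.919.
For 2 V³⁺(aq) + Mg(s) → 2 V²⁺(aq) + Mg²⁺(aq), the reaction quotient is Q = ([V²⁺(aq)]^2·[Mg²⁺(aq)]) / [V³⁺(aq)]^2.
Substituting the known concentrations and solving, log [V³⁺(aq)] = 0.275 and [V³⁺(aq)] = 1.9 M.

1.9 M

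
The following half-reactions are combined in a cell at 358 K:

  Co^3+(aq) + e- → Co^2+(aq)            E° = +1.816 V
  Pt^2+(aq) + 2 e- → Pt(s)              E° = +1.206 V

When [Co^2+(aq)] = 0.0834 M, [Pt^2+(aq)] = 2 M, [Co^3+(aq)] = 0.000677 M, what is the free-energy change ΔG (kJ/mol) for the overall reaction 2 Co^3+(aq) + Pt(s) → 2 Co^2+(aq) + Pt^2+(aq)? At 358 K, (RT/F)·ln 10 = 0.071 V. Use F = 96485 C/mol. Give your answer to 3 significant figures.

The standard cell potential is +1.816 − (+1.206) = +0.610 V, with n = 2 electrons in the balanced equation.
Q = ([Co^2+(aq)]^2·[Pt^2+(aq)]) / [Co^3+(aq)]^2 = 3.04×10^4, so log Q = 4.482 and E = +0.610 − (0.071/2)(4.482) = +0.4509 V.
Then ΔG = −nFE = −2 × 96485 × +0.4509 J/mol = −87.0 kJ/mol.

−87.0 kJ/mol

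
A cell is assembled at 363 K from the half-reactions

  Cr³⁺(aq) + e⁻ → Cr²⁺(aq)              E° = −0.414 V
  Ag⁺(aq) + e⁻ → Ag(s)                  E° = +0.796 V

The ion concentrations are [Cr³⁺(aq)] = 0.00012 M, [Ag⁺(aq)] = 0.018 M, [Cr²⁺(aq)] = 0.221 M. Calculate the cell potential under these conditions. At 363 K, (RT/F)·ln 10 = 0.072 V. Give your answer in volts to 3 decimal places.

+1.319 V

Ag⁺/Ag is reduced (cathode, E° = +0.796 V) and Cr³⁺/Cr²⁺ is oxidized (anode).
E°cell = E°cat − E°an = +0.796 − (−0.414) = +1.210 V; n = 1.
For the overall reaction Ag⁺(aq) + Cr²⁺(aq) → Ag(s) + Cr³⁺(aq), Q = [Cr³⁺(aq)] / ([Ag⁺(aq)]·[Cr²⁺(aq)]) = 0.0302, giving log Q = −1.520.
E = E° − (0.072/n)·log Q = +1.210 − (0.072/1)(−1.520) = +1.319 V.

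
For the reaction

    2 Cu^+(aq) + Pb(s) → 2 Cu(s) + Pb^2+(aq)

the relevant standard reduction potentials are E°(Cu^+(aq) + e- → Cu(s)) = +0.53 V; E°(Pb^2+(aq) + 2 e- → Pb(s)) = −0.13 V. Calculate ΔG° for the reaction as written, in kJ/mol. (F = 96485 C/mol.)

−127 kJ/mol

In the reaction as written Cu^+(aq) is reduced, so the Cu⁺/Cu couple is the cathode and Pb²⁺/Pb is the anode.
E°cell = +0.53 − (−0.13) = +0.66 V; balancing electrons gives n = 2.
ΔG° = −nFE°cell = −(2)(96485)(+0.66) J/mol = −127 kJ/mol.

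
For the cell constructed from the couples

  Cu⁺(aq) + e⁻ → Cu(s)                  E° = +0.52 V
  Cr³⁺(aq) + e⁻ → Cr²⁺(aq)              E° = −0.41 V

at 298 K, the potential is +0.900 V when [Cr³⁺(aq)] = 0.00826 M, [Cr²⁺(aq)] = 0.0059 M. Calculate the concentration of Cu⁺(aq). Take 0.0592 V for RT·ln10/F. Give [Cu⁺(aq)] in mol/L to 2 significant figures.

0.44 M

The Cu⁺/Cu couple has the larger reduction potential, so it is the cathode: E°cell = +0.52 − (−0.41) = +0.93 V and n = 1.
Since E = E° − (0.0592/n)·log Q, log Q = n(E° − E)/0.0592 = 0.507.
Balancing electrons gives Cu⁺(aq) + Cr²⁺(aq) → Cu(s) + Cr³⁺(aq); thus Q = [Cr³⁺(aq)] / ([Cu⁺(aq)]·[Cr²⁺(aq)]).
Solving for the unknown gives log [Cu⁺(aq)] = −0.361, so [Cu⁺(aq)] ≈ 0.44 M.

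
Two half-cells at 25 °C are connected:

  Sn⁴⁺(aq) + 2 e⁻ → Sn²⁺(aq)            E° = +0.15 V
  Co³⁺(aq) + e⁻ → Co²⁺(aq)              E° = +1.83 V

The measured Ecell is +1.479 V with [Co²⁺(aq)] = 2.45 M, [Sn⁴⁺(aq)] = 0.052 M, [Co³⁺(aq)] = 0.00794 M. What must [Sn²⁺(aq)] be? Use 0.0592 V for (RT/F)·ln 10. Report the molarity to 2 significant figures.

0.00080 M

The Co³⁺/Co²⁺ couple has the larger reduction potential, so it is the cathode: E°cell = +1.83 − (+0.15) = +1.68 V and n = 2.
Since E = E° − (0.0592/n)·log Q, log Q = n(E° − E)/0.0592 = 6.791.
For 2 Co³⁺(aq) + Sn²⁺(aq) → 2 Co²⁺(aq) + Sn⁴⁺(aq), the reaction quotient is Q = ([Co²⁺(aq)]^2·[Sn⁴⁺(aq)]) / ([Co³⁺(aq)]^2·[Sn²⁺(aq)]).
Substituting the known concentrations and solving, log [Sn²⁺(aq)] = −3.096 and [Sn²⁺(aq)] = 0.00080 M.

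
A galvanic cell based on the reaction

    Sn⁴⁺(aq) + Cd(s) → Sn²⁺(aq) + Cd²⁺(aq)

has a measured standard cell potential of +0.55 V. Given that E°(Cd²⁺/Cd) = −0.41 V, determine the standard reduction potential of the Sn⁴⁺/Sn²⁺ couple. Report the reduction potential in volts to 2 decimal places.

+0.14 V

In the reaction as written the Sn⁴⁺/Sn²⁺ couple is reduced (cathode) and Cd²⁺/Cd is oxidized (anode), so E°cell = E°(Sn⁴⁺/Sn²⁺) − E°(Cd²⁺/Cd).
E°(Sn⁴⁺/Sn²⁺) = E°cell + E°(anode) = +0.55 + (−0.41) = +0.14 V.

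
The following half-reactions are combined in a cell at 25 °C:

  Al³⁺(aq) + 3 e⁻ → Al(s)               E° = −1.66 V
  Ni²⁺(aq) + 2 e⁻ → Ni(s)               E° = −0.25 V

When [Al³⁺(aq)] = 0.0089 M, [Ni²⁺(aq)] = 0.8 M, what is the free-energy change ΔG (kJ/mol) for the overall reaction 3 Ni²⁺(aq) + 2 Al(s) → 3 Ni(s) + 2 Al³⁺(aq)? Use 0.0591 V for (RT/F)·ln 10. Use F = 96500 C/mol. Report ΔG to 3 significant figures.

E°cell = −0.25 − (−1.66) = +1.41 V; the balanced reaction transfers n = 6 electrons.
Here Q = [Al³⁺(aq)]^2 / [Ni²⁺(aq)]^3 = 0.000155 (log Q = −3.810), giving E = +1.41 − (0.0591/6)·(−3.810) = +1.4475 V.
ΔG = −nFE = −(6)(96500)(+1.4475) J/mol = −838 kJ/mol.

−838 kJ/mol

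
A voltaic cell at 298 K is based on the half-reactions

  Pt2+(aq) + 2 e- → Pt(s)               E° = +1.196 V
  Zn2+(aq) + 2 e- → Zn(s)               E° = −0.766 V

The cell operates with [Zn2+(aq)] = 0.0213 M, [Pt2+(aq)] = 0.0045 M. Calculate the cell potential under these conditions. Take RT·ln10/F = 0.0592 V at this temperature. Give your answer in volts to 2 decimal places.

Since E°(Pt²⁺/Pt) > E°(Zn²⁺/Zn), Pt²⁺/Pt serves as the cathode.
The standard potential is +1.196 − (−0.766) = +1.962 V and the balanced reaction transfers n = 2 electrons.
Balancing gives Pt2+(aq) + Zn(s) → Pt(s) + Zn2+(aq); hence Q = [Zn2+(aq)] / [Pt2+(aq)] = 4.73 (log Q = 0.675).
By the Nernst equation, E = +1.962 − (0.0592/2)·(0.675) = +1.94 V.

+1.94 V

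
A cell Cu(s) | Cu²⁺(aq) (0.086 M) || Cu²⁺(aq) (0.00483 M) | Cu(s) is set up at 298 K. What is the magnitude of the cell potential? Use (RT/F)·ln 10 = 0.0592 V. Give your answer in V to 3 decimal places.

0.037 V

For a concentration cell E°cell = 0, since both electrodes use the same couple.
The compartment with the higher Cu²⁺(aq) concentration (0.086 M) acts as the cathode; ions are reduced there and produced at the dilute (0.00483 M) anode.
With n = 2, Ecell = −(0.0592/2)·log([dilute]/[conc]) = −(0.0592/2)·log(0.00483/0.086) = +0.037 V.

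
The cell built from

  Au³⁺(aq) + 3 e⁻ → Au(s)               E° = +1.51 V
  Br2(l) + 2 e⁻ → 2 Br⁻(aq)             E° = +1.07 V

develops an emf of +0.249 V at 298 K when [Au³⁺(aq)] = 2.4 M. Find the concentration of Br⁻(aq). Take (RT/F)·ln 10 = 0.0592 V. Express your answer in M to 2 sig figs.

0.00044 M

Au³⁺/Au is the cathode (higher E°); E°cell = +1.51 − (+1.07) = +0.44 V with n = 6.
Rearranging E = E° − (0.0592/n)·log Q gives log Q = 6(+0.44 − (+0.249))/0.0592 = 19.358.
For 2 Au³⁺(aq) + 6 Br⁻(aq) → 2 Au(s) + 3 Br2(l), the reaction quotient is Q = 1 / ([Au³⁺(aq)]^2·[Br⁻(aq)]^6).
Solving for the unknown gives log [Br⁻(aq)] = −3.353, so [Br⁻(aq)] ≈ 0.00044 M.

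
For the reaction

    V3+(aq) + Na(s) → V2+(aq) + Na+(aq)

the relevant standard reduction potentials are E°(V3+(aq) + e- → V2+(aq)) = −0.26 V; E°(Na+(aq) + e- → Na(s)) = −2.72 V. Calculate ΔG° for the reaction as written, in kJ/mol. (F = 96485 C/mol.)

−237 kJ/mol

In the reaction as written V3+(aq) is reduced, so the V³⁺/V²⁺ couple is the cathode and Na⁺/Na is the anode.
E°cell = −0.26 − (−2.72) = +2.46 V; balancing electrons gives n = 1.
ΔG° = −nFE°cell = −(1)(96485)(+2.46) J/mol = −237 kJ/mol.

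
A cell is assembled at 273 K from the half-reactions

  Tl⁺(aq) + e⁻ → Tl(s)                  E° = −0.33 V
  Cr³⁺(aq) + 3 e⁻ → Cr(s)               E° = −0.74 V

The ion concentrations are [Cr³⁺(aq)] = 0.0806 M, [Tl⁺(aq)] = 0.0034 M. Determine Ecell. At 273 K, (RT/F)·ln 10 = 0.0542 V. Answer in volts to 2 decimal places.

Tl⁺/Tl is reduced (cathode, E° = −0.33 V) and Cr³⁺/Cr is oxidized (anode).
E°cell = E°cat − E°an = −0.33 − (−0.74) = +0.41 V; n = 3.
For the overall reaction 3 Tl⁺(aq) + Cr(s) → 3 Tl(s) + Cr³⁺(aq), Q = [Cr³⁺(aq)] / [Tl⁺(aq)]^3 = 2.05×10^6, giving log Q = 6.312.
E = E° − (0.0542/n)·log Q = +0.41 − (0.0542/3)(6.312) = +0.30 V.

+0.30 V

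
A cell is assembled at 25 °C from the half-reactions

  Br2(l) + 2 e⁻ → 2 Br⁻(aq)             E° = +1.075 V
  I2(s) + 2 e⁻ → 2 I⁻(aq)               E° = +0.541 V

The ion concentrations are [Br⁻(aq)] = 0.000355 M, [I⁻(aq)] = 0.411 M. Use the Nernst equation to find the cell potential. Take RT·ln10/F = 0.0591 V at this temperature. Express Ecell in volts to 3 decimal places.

+0.715 V

The Br₂/Br⁻ couple has the more positive E°, so it is the cathode; I₂/I⁻ is the anode.
E°cell = E°cat − E°an = +1.075 − (+0.541) = +0.534 V; n = 2.
The balanced reaction is Br2(l) + 2 I⁻(aq) → 2 Br⁻(aq) + I2(s), so Q = [Br⁻(aq)]^2 / [I⁻(aq)]^2 = 7.46×10^−7 and log Q = −6.127.
E = E° − (0.0591/n)·log Q = +0.534 − (0.0591/2)(−6.127) = +0.715 V.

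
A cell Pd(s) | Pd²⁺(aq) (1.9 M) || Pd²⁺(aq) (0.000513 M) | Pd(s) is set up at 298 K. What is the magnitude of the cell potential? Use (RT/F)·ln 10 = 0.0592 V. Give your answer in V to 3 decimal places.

0.106 V

For a concentration cell E°cell = 0, since both electrodes use the same couple.
The compartment with the higher Pd²⁺(aq) concentration (1.9 M) acts as the cathode; ions are reduced there and produced at the dilute (0.000513 M) anode.
With n = 2, Ecell = −(0.0592/2)·log([dilute]/[conc]) = −(0.0592/2)·log(0.000513/1.9) = +0.106 V.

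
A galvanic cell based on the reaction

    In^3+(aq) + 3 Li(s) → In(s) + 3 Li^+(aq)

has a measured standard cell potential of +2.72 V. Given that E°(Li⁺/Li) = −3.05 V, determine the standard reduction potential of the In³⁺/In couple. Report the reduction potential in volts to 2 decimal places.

−0.33 V

In the reaction as written the In³⁺/In couple is reduced (cathode) and Li⁺/Li is oxidized (anode), so E°cell = E°(In³⁺/In) − E°(Li⁺/Li).
E°(In³⁺/In) = E°cell + E°(anode) = +2.72 + (−3.05) = −0.33 V.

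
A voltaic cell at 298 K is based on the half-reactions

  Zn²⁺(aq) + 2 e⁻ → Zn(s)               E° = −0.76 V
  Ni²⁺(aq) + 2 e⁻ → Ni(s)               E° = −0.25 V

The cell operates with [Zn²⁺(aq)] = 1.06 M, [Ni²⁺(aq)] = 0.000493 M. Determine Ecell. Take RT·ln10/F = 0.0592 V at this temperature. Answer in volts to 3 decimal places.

Ni²⁺/Ni is reduced (cathode, E° = −0.25 V) and Zn²⁺/Zn is oxidized (anode).
E°cell = −0.25 − (−0.76) = +0.51 V, with n = 2 electrons transferred.
The balanced reaction is Ni²⁺(aq) + Zn(s) → Ni(s) + Zn²⁺(aq), so Q = [Zn²⁺(aq)] / [Ni²⁺(aq)] = 2.15×10^3 and log Q = 3.332.
By the Nernst equation, E = +0.51 − (0.0592/2)·(3.332) = +0.411 V.

+0.411 V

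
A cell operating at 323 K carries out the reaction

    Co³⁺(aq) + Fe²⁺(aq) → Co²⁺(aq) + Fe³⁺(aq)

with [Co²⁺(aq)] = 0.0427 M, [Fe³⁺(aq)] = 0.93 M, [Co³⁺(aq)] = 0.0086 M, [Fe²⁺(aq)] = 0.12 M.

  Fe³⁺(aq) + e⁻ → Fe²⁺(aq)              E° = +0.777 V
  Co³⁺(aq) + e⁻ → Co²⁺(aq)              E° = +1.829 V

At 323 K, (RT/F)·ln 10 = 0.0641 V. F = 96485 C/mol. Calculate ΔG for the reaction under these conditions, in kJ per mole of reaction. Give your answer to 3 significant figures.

The standard cell potential is +1.829 − (+0.777) = +1.052 V, with n = 1 electron in the balanced equation.
The reaction quotient is ([Co²⁺(aq)]·[Fe³⁺(aq)]) / ([Co³⁺(aq)]·[Fe²⁺(aq)]) = 38.5; by Nernst, E = +1.052 − (0.0641/1)(1.585) = +0.9504 V.
ΔG = −nFE = −(1)(96485)(+0.9504) J/mol = −91.7 kJ/mol.

−91.7 kJ/mol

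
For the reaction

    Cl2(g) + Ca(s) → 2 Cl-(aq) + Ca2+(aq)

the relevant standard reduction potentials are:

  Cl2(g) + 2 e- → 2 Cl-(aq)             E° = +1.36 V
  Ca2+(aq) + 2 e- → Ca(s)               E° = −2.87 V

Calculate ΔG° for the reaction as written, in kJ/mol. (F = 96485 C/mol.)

−816 kJ/mol

In the reaction as written Cl2(g) is reduced, so the Cl₂/Cl⁻ couple is the cathode and Ca²⁺/Ca is the anode.
E°cell = +1.36 − (−2.87) = +4.23 V; balancing electrons gives n = 2.
ΔG° = −nFE°cell = −(2)(96485)(+4.23) J/mol = −816 kJ/mol.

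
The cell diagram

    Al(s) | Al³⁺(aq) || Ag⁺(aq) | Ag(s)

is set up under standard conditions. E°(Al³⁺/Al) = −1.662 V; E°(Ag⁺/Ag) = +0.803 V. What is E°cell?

+2.465 V

By convention the left-hand electrode in cell notation is the anode (oxidation) and the right-hand electrode is the cathode (reduction).
E°cell = E°(right) − E°(left) = +0.803 − (−1.662) = +2.465 V.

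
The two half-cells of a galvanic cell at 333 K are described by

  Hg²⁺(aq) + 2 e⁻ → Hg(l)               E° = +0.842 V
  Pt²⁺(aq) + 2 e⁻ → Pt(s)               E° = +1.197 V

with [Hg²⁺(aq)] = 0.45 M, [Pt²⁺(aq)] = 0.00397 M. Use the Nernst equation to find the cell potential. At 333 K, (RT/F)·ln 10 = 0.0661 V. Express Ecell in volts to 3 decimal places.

+0.287 V

Since E°(Pt²⁺/Pt) > E°(Hg²⁺/Hg), Pt²⁺/Pt serves as the cathode.
The standard potential is +1.197 − (+0.842) = +0.355 V and the balanced reaction transfers n = 2 electrons.
The balanced reaction is Pt²⁺(aq) + Hg(l) → Pt(s) + Hg²⁺(aq), so Q = [Hg²⁺(aq)] / [Pt²⁺(aq)] = 113 and log Q = 2.054.
By the Nernst equation, E = +0.355 − (0.0661/2)·(2.054) = +0.287 V.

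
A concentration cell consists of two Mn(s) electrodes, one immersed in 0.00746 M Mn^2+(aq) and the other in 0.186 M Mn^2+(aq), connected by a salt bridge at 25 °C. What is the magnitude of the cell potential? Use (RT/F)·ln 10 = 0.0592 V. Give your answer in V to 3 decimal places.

0.041 V

For a concentration cell E°cell = 0, since both electrodes use the same couple.
The compartment with the higher Mn^2+(aq) concentration (0.186 M) acts as the cathode; ions are reduced there and produced at the dilute (0.00746 M) anode.
With n = 2, Ecell = −(0.0592/2)·log([dilute]/[conc]) = −(0.0592/2)·log(0.00746/0.186) = +0.041 V.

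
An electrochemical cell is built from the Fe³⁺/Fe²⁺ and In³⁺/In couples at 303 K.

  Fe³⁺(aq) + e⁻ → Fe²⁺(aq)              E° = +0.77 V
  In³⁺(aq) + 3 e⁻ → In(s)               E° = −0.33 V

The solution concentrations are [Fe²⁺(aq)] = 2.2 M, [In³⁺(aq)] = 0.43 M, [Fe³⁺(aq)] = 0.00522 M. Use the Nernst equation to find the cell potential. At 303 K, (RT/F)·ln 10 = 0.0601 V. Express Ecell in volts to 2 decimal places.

The Fe³⁺/Fe²⁺ couple has the more positive E°, so it is the cathode; In³⁺/In is the anode.
The standard potential is +0.77 − (−0.33) = +1.10 V and the balanced reaction transfers n = 3 electrons.
Balancing gives 3 Fe³⁺(aq) + In(s) → 3 Fe²⁺(aq) + In³⁺(aq); hence Q = ([Fe²⁺(aq)]^3·[In³⁺(aq)]) / [Fe³⁺(aq)]^3 = 3.22×10^7 (log Q = 7.508).
By the Nernst equation, E = +1.10 − (0.0601/3)·(7.508) = +0.95 V.

+0.95 V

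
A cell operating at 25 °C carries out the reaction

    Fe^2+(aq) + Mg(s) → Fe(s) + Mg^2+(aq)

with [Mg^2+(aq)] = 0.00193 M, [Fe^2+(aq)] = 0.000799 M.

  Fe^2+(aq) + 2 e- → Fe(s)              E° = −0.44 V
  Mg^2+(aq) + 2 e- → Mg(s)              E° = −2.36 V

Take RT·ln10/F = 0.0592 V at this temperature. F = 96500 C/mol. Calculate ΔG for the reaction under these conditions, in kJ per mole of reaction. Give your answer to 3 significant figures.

E°cell = −0.44 − (−2.36) = +1.92 V; the balanced reaction transfers n = 2 electrons.
The reaction quotient is [Mg^2+(aq)] / [Fe^2+(aq)] = 2.42; by Nernst, E = +1.92 − (0.0592/2)(0.383) = +1.9087 V.
ΔG = −nFE = −(2)(96500)(+1.9087) J/mol = −368 kJ/mol.

−368 kJ/mol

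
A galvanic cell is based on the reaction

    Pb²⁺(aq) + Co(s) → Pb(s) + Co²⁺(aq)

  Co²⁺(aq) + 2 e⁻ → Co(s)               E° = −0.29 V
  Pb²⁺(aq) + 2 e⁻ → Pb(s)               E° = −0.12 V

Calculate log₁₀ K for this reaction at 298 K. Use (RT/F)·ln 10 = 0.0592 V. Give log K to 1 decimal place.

The Pb²⁺/Pb couple is reduced (cathode); E°cell = −0.12 − (−0.29) = +0.17 V with n = 2.
At equilibrium E = 0, so log K = nE°cell / 0.0592 = (2)(+0.17) / 0.0592 = 5.7.

log K = 5.7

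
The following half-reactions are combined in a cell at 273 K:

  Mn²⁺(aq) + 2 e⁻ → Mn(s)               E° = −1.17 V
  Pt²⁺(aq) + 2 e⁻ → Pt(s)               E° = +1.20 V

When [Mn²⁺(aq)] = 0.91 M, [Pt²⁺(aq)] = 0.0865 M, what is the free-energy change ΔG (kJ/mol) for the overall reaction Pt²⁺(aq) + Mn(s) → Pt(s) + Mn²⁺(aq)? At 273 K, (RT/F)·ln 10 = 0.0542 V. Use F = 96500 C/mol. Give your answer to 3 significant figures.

−452 kJ/mol

With Pt²⁺/Pt reduced at the cathode, E°cell = +1.20 − (−1.17) = +2.37 V and n = 2.
Q = [Mn²⁺(aq)] / [Pt²⁺(aq)] = 10.5, so log Q = 1.022 and E = +2.37 − (0.0542/2)(1.022) = +2.3423 V.
Then ΔG = −nFE = −2 × 96500 × +2.3423 J/mol = −452 kJ/mol.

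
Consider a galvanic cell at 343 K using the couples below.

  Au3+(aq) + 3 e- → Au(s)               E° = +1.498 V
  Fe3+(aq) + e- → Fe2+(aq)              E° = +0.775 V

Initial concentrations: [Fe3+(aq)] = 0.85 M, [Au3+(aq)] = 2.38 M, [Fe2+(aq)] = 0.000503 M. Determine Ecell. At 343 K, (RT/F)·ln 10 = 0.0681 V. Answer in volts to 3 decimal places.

+0.512 V

Since E°(Au³⁺/Au) > E°(Fe³⁺/Fe²⁺), Au³⁺/Au serves as the cathode.
E°cell = +1.498 − (+0.775) = +0.723 V, with n = 3 electrons transferred.
Balancing gives Au3+(aq) + 3 Fe2+(aq) → Au(s) + 3 Fe3+(aq); hence Q = [Fe3+(aq)]^3 / ([Au3+(aq)]·[Fe2+(aq)]^3) = 2.03×10^9 (log Q = 9.307).
E = E° − (0.0681/n)·log Q = +0.723 − (0.0681/3)(9.307) = +0.512 V.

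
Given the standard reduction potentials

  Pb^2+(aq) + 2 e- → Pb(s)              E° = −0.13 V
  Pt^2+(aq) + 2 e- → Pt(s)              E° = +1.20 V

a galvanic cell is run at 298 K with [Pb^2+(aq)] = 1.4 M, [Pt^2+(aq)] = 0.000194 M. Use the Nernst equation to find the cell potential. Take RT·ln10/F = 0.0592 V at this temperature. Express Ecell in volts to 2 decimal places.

+1.22 V

Pt²⁺/Pt is reduced (cathode, E° = +1.20 V) and Pb²⁺/Pb is oxidized (anode).
The standard potential is +1.20 − (−0.13) = +1.33 V and the balanced reaction transfers n = 2 electrons.
For the overall reaction Pt^2+(aq) + Pb(s) → Pt(s) + Pb^2+(aq), Q = [Pb^2+(aq)] / [Pt^2+(aq)] = 7.22×10^3, giving log Q = 3.858.
By the Nernst equation, E = +1.33 − (0.0592/2)·(3.858) = +1.22 V.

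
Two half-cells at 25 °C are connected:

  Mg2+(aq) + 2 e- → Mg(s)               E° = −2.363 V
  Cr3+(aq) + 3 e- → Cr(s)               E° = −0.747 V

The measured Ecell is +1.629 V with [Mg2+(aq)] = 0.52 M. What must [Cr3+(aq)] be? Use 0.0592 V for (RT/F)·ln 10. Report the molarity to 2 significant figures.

1.7 M

With Cr³⁺/Cr at the cathode and Mg²⁺/Mg at the anode, E°cell = −0.747 − (−2.363) = +1.616 V (n = 6).
Rearranging E = E° − (0.0592/n)·log Q gives log Q = 6(+1.616 − (+1.629))/0.0592 = −1.318.
Balancing electrons gives 2 Cr3+(aq) + 3 Mg(s) → 2 Cr(s) + 3 Mg2+(aq); thus Q = [Mg2+(aq)]^3 / [Cr3+(aq)]^2.
Isolating [Cr3+(aq)] in Q = 10^{−1.318} yields log [Cr3+(aq)] = 0.233, i.e. 1.7 M.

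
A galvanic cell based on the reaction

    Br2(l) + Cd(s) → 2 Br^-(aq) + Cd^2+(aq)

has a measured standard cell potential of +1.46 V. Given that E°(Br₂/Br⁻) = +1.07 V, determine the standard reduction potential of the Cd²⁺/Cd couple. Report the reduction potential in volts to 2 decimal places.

In the reaction as written the Br₂/Br⁻ couple is reduced (cathode) and Cd²⁺/Cd is oxidized (anode), so E°cell = E°(Br₂/Br⁻) − E°(Cd²⁺/Cd).
E°(Cd²⁺/Cd) = E°(cathode) − E°cell = +1.07 − (+1.46) = −0.39 V.

−0.39 V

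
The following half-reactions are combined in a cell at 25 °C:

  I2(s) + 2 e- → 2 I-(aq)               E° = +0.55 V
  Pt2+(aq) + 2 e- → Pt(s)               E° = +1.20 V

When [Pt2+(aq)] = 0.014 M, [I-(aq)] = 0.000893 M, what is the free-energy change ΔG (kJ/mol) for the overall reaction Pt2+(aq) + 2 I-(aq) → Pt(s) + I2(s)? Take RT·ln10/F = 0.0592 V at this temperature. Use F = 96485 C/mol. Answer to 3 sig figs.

−80.0 kJ/mol

The standard cell potential is +1.20 − (+0.55) = +0.65 V, with n = 2 electrons in the balanced equation.
The reaction quotient is 1 / ([Pt2+(aq)]·[I-(aq)]^2) = 8.96×10^7; by Nernst, E = +0.65 − (0.0592/2)(7.952) = +0.4146 V.
Then ΔG = −nFE = −2 × 96485 × +0.4146 J/mol = −80.0 kJ/mol.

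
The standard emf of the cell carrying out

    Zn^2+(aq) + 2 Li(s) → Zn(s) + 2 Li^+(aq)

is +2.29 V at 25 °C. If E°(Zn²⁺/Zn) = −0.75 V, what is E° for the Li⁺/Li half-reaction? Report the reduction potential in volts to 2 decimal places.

In the reaction as written the Zn²⁺/Zn couple is reduced (cathode) and Li⁺/Li is oxidized (anode), so E°cell = E°(Zn²⁺/Zn) − E°(Li⁺/Li).
E°(Li⁺/Li) = E°(cathode) − E°cell = −0.75 − (+2.29) = −3.04 V.

−3.04 V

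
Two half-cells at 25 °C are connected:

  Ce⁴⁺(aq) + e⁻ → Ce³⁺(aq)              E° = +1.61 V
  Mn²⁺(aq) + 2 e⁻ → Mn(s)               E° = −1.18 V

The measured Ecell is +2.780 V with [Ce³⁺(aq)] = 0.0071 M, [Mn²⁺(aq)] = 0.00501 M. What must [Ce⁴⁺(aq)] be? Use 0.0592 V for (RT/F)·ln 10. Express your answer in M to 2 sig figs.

0.00034 M

With Ce⁴⁺/Ce³⁺ at the cathode and Mn²⁺/Mn at the anode, E°cell = +1.61 − (−1.18) = +2.79 V (n = 2).
Rearranging E = E° − (0.0592/n)·log Q gives log Q = 2(+2.79 − (+2.780))/0.0592 = 0.338.
The balanced reaction is 2 Ce⁴⁺(aq) + Mn(s) → 2 Ce³⁺(aq) + Mn²⁺(aq), so Q = ([Ce³⁺(aq)]^2·[Mn²⁺(aq)]) / [Ce⁴⁺(aq)]^2.
Isolating [Ce⁴⁺(aq)] in Q = 10^{0.338} yields log [Ce⁴⁺(aq)] = −3.468, i.e. 0.00034 M.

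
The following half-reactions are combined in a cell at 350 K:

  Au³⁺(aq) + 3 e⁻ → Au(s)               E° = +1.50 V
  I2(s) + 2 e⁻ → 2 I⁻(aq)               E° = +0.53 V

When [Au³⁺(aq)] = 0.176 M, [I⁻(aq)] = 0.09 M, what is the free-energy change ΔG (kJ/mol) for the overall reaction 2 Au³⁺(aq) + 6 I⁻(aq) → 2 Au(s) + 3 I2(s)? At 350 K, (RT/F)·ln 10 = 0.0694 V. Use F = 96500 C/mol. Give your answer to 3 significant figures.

−510 kJ/mol

With Au³⁺/Au reduced at the cathode, E°cell = +1.50 − (+0.53) = +0.97 V and n = 6.
The reaction quotient is 1 / ([Au³⁺(aq)]^2·[I⁻(aq)]^6) = 6.07×10^7; by Nernst, E = +0.97 − (0.0694/6)(7.784) = +0.8800 V.
ΔG = −nFE = −(6)(96500)(+0.8800) J/mol = −510 kJ/mol.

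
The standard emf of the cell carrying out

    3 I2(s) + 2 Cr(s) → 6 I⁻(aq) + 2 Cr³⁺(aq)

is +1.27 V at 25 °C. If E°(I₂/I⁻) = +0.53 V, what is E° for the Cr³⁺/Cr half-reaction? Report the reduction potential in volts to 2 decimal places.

−0.74 V

In the reaction as written the I₂/I⁻ couple is reduced (cathode) and Cr³⁺/Cr is oxidized (anode), so E°cell = E°(I₂/I⁻) − E°(Cr³⁺/Cr).
E°(Cr³⁺/Cr) = E°(cathode) − E°cell = +0.53 − (+1.27) = −0.74 V.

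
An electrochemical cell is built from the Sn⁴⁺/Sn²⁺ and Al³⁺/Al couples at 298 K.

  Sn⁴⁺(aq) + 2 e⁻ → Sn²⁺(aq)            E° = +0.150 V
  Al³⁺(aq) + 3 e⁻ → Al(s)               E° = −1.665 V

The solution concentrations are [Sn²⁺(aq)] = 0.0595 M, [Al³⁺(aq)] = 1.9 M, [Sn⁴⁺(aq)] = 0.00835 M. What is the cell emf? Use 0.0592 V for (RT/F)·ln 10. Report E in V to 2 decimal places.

Sn⁴⁺/Sn²⁺ is reduced (cathode, E° = +0.150 V) and Al³⁺/Al is oxidized (anode).
The standard potential is +0.150 − (−1.665) = +1.815 V and the balanced reaction transfers n = 6 electrons.
The balanced reaction is 3 Sn⁴⁺(aq) + 2 Al(s) → 3 Sn²⁺(aq) + 2 Al³⁺(aq), so Q = ([Sn²⁺(aq)]^3·[Al³⁺(aq)]^2) / [Sn⁴⁺(aq)]^3 = 1.31×10^3 and log Q = 3.116.
E = E° − (0.0592/n)·log Q = +1.815 − (0.0592/6)(3.116) = +1.78 V.

+1.78 V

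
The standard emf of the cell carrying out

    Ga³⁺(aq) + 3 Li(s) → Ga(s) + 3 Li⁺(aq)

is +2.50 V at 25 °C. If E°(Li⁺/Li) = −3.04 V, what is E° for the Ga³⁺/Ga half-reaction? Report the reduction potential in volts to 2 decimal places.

−0.54 V

In the reaction as written the Ga³⁺/Ga couple is reduced (cathode) and Li⁺/Li is oxidized (anode), so E°cell = E°(Ga³⁺/Ga) − E°(Li⁺/Li).
E°(Ga³⁺/Ga) = E°cell + E°(anode) = +2.50 + (−3.04) = −0.54 V.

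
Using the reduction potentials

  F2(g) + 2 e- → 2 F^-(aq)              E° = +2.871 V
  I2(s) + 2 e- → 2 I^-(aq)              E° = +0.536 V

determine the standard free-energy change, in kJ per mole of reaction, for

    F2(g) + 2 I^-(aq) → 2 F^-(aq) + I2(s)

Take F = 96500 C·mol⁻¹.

−451 kJ/mol

In the reaction as written F2(g) is reduced, so the F₂/F⁻ couple is the cathode and I₂/I⁻ is the anode.
E°cell = +2.871 − (+0.536) = +2.335 V; balancing electrons gives n = 2.
ΔG° = −nFE°cell = −(2)(96500)(+2.335) J/mol = −451 kJ/mol.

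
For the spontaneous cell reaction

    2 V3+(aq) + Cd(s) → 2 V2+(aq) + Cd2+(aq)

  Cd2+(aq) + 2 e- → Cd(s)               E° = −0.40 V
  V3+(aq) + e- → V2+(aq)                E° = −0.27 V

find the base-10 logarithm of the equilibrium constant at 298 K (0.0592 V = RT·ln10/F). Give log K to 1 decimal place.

log K = 4.4

The V³⁺/V²⁺ couple is reduced (cathode); E°cell = −0.27 − (−0.40) = +0.13 V with n = 2.
At equilibrium E = 0, so log K = nE°cell / 0.0592 = (2)(+0.13) / 0.0592 = 4.4.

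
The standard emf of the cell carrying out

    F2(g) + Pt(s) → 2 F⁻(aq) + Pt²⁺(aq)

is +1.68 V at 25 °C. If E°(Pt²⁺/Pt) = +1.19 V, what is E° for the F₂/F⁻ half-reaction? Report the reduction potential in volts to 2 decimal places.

+2.87 V

In the reaction as written the F₂/F⁻ couple is reduced (cathode) and Pt²⁺/Pt is oxidized (anode), so E°cell = E°(F₂/F⁻) − E°(Pt²⁺/Pt).
E°(F₂/F⁻) = E°cell + E°(anode) = +1.68 + (+1.19) = +2.87 V.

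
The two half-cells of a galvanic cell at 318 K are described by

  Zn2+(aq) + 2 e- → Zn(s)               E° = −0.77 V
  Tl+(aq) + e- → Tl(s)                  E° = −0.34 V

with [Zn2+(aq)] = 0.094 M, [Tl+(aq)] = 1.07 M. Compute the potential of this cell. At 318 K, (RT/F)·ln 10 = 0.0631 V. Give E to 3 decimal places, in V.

+0.464 V

The Tl⁺/Tl couple has the more positive E°, so it is the cathode; Zn²⁺/Zn is the anode.
E°cell = −0.34 − (−0.77) = +0.43 V, with n = 2 electrons transferred.
The balanced reaction is 2 Tl+(aq) + Zn(s) → 2 Tl(s) + Zn2+(aq), so Q = [Zn2+(aq)] / [Tl+(aq)]^2 = 0.0821 and log Q = −1.086.
E = E° − (0.0631/n)·log Q = +0.43 − (0.0631/2)(−1.086) = +0.464 V.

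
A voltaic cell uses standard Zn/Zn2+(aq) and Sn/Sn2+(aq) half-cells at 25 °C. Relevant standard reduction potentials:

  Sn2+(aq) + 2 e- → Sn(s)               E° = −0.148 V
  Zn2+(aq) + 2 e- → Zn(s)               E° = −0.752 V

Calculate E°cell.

+0.604 V

Of the two couples in this cell, the one with the more positive reduction potential is reduced at the cathode: here that is Sn²⁺/Sn (−0.148 V); Zn²⁺/Zn (−0.752 V) is the anode.
E°cell = E°(cathode) − E°(anode) = −0.148 − (−0.752) = +0.604 V.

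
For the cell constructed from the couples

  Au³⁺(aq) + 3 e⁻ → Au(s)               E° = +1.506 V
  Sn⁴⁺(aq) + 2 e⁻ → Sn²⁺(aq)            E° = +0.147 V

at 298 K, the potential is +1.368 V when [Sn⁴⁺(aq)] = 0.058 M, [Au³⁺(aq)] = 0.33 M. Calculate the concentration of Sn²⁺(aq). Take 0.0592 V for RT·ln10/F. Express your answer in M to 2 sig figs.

0.24 M

With Au³⁺/Au at the cathode and Sn⁴⁺/Sn²⁺ at the anode, E°cell = +1.506 − (+0.147) = +1.359 V (n = 6).
Since E = E° − (0.0592/n)·log Q, log Q = n(E° − E)/0.0592 = −0.912.
For 2 Au³⁺(aq) + 3 Sn²⁺(aq) → 2 Au(s) + 3 Sn⁴⁺(aq), the reaction quotient is Q = [Sn⁴⁺(aq)]^3 / ([Au³⁺(aq)]^2·[Sn²⁺(aq)]^3).
Substituting the known concentrations and solving, log [Sn²⁺(aq)] = −0.612 and [Sn²⁺(aq)] = 0.24 M.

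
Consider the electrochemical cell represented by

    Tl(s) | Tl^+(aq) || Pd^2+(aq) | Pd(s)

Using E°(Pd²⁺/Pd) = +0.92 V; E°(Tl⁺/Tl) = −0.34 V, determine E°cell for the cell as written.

+1.26 V

By convention the left-hand electrode in cell notation is the anode (oxidation) and the right-hand electrode is the cathode (reduction).
E°cell = E°(right) − E°(left) = +0.92 − (−0.34) = +1.26 V.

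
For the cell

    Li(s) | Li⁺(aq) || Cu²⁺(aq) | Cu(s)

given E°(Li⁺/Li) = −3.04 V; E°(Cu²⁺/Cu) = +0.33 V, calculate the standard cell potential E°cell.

By convention the left-hand electrode in cell notation is the anode (oxidation) and the right-hand electrode is the cathode (reduction).
E°cell = E°(right) − E°(left) = +0.33 − (−3.04) = +3.37 V.

+3.37 V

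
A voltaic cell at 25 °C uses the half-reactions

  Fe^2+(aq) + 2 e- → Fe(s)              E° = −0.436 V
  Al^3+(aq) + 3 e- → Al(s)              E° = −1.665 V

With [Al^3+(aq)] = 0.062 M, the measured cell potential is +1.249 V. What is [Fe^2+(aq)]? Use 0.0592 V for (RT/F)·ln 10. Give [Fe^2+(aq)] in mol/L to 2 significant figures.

0.74 M

With Fe²⁺/Fe at the cathode and Al³⁺/Al at the anode, E°cell = −0.436 − (−1.665) = +1.229 V (n = 6).
Rearranging E = E° − (0.0592/n)·log Q gives log Q = 6(+1.229 − (+1.249))/0.0592 = −2.027.
The balanced reaction is 3 Fe^2+(aq) + 2 Al(s) → 3 Fe(s) + 2 Al^3+(aq), so Q = [Al^3+(aq)]^2 / [Fe^2+(aq)]^3.
Solving for the unknown gives log [Fe^2+(aq)] = −0.129, so [Fe^2+(aq)] ≈ 0.74 M.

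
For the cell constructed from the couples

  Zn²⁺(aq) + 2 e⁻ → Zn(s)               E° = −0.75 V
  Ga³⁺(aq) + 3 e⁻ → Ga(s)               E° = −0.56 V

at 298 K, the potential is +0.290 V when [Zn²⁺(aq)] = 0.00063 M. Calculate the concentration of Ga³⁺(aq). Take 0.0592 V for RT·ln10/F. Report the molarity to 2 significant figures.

With Ga³⁺/Ga at the cathode and Zn²⁺/Zn at the anode, E°cell = −0.56 − (−0.75) = +0.19 V (n = 6).
Rearranging E = E° − (0.0592/n)·log Q gives log Q = 6(+0.19 − (+0.290))/0.0592 = −10.135.
The balanced reaction is 2 Ga³⁺(aq) + 3 Zn(s) → 2 Ga(s) + 3 Zn²⁺(aq), so Q = [Zn²⁺(aq)]^3 / [Ga³⁺(aq)]^2.
Solving for the unknown gives log [Ga³⁺(aq)] = 0.267, so [Ga³⁺(aq)] ≈ 1.8 M.

1.8 M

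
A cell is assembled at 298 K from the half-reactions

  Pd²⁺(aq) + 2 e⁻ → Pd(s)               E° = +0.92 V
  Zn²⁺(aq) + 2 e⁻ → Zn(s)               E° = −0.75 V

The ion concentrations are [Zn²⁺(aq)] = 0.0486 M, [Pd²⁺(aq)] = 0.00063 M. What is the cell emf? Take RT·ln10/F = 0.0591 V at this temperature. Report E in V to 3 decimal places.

Since E°(Pd²⁺/Pd) > E°(Zn²⁺/Zn), Pd²⁺/Pd serves as the cathode.
E°cell = E°cat − E°an = +0.92 − (−0.75) = +1.67 V; n = 2.
Balancing gives Pd²⁺(aq) + Zn(s) → Pd(s) + Zn²⁺(aq); hence Q = [Zn²⁺(aq)] / [Pd²⁺(aq)] = 77.1 (log Q = 1.887).
Applying E = E° − (RT ln10/nF)·log Q gives +1.67 − (0.0591/2)(1.887) = +1.614 V.

+1.614 V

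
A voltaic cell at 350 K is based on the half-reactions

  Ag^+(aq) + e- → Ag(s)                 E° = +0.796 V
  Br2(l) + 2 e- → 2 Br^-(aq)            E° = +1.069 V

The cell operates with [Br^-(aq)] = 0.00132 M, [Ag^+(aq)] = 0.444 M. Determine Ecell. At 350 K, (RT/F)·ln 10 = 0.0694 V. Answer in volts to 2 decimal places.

+0.50 V

The Br₂/Br⁻ couple has the more positive E°, so it is the cathode; Ag⁺/Ag is the anode.
The standard potential is +1.069 − (+0.796) = +0.273 V and the balanced reaction transfers n = 2 electrons.
The balanced reaction is Br2(l) + 2 Ag(s) → 2 Br^-(aq) + 2 Ag^+(aq), so Q = [Br^-(aq)]^2·[Ag^+(aq)]^2 = 3.43×10^−7 and log Q = −6.464.
Applying E = E° − (RT ln10/nF)·log Q gives +0.273 − (0.0694/2)(−6.464) = +0.50 V.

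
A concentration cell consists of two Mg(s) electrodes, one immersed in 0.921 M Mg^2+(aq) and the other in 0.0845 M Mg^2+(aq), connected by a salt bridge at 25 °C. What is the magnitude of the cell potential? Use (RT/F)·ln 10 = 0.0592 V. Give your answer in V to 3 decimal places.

0.031 V

For a concentration cell E°cell = 0, since both electrodes use the same couple.
The compartment with the higher Mg^2+(aq) concentration (0.921 M) acts as the cathode; ions are reduced there and produced at the dilute (0.0845 M) anode.
With n = 2, Ecell = −(0.0592/2)·log([dilute]/[conc]) = −(0.0592/2)·log(0.0845/0.921) = +0.031 V.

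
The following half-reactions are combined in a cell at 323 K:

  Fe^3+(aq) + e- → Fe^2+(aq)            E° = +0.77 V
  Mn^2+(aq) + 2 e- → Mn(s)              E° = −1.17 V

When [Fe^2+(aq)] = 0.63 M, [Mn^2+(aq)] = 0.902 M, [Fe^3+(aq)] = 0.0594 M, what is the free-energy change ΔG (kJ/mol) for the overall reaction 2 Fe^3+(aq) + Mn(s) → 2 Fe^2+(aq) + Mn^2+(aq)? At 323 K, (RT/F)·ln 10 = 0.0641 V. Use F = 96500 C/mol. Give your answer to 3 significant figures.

E°cell = +0.77 − (−1.17) = +1.94 V; the balanced reaction transfers n = 2 electrons.
The reaction quotient is ([Fe^2+(aq)]^2·[Mn^2+(aq)]) / [Fe^3+(aq)]^2 = 101; by Nernst, E = +1.94 − (0.0641/2)(2.006) = +1.8757 V.
Then ΔG = −nFE = −2 × 96500 × +1.8757 J/mol = −362 kJ/mol.

−362 kJ/mol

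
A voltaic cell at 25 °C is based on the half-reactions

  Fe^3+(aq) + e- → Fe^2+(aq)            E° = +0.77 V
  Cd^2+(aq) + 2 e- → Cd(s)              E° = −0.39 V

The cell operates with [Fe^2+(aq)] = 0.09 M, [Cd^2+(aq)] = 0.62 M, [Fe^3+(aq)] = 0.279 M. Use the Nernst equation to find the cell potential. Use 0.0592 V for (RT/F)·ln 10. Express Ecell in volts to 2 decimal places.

+1.20 V

Fe³⁺/Fe²⁺ is reduced (cathode, E° = +0.77 V) and Cd²⁺/Cd is oxidized (anode).
The standard potential is +0.77 − (−0.39) = +1.16 V and the balanced reaction transfers n = 2 electrons.
Balancing gives 2 Fe^3+(aq) + Cd(s) → 2 Fe^2+(aq) + Cd^2+(aq); hence Q = ([Fe^2+(aq)]^2·[Cd^2+(aq)]) / [Fe^3+(aq)]^2 = 0.0645 (log Q = −1.190).
By the Nernst equation, E = +1.16 − (0.0592/2)·(−1.190) = +1.20 V.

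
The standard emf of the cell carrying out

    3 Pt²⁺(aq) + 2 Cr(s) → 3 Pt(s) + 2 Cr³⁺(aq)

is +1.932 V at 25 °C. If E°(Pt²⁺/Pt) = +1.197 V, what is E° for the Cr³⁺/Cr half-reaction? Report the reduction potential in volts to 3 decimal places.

In the reaction as written the Pt²⁺/Pt couple is reduced (cathode) and Cr³⁺/Cr is oxidized (anode), so E°cell = E°(Pt²⁺/Pt) − E°(Cr³⁺/Cr).
E°(Cr³⁺/Cr) = E°(cathode) − E°cell = +1.197 − (+1.932) = −0.735 V.

−0.735 V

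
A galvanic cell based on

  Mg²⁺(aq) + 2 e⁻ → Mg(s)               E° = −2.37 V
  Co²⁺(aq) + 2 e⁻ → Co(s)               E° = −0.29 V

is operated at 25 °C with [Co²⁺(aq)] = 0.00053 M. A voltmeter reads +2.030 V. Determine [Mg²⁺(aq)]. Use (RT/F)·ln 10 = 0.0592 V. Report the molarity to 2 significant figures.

The Co²⁺/Co couple has the larger reduction potential, so it is the cathode: E°cell = −0.29 − (−2.37) = +2.08 V and n = 2.
Rearranging E = E° − (0.0592/n)·log Q gives log Q = 2(+2.08 − (+2.030))/0.0592 = 1.689.
Balancing electrons gives Co²⁺(aq) + Mg(s) → Co(s) + Mg²⁺(aq); thus Q = [Mg²⁺(aq)] / [Co²⁺(aq)].
Solving for the unknown gives log [Mg²⁺(aq)] = −1.587, so [Mg²⁺(aq)] ≈ 0.026 M.

0.026 M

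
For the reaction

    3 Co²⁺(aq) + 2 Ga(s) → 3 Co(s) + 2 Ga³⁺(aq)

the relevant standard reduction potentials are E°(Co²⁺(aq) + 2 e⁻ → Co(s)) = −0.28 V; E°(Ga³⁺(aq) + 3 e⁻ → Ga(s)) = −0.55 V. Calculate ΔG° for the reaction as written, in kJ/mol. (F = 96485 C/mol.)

−156 kJ/mol

In the reaction as written Co²⁺(aq) is reduced, so the Co²⁺/Co couple is the cathode and Ga³⁺/Ga is the anode.
E°cell = −0.28 − (−0.55) = +0.27 V; balancing electrons gives n = 6.
ΔG° = −nFE°cell = −(6)(96485)(+0.27) J/mol = −156 kJ/mol.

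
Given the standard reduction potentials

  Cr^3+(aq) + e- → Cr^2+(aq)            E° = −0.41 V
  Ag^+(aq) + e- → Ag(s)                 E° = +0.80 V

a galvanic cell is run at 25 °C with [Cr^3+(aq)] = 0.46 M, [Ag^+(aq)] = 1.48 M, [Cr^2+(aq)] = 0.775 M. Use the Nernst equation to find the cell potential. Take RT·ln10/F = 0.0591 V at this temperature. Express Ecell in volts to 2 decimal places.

The Ag⁺/Ag couple has the more positive E°, so it is the cathode; Cr³⁺/Cr²⁺ is the anode.
E°cell = +0.80 − (−0.41) = +1.21 V, with n = 1 electron transferred.
For the overall reaction Ag^+(aq) + Cr^2+(aq) → Ag(s) + Cr^3+(aq), Q = [Cr^3+(aq)] / ([Ag^+(aq)]·[Cr^2+(aq)]) = 0.401, giving log Q = −0.397.
Applying E = E° − (RT ln10/nF)·log Q gives +1.21 − (0.0591/1)(−0.397) = +1.23 V.

+1.23 V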